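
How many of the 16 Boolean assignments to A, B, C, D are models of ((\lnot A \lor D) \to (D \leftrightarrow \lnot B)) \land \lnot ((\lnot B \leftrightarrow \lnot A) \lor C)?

3

Initial set: {(((\lnot A \lor D) \to (D \leftrightarrow \lnot B)) \land \lnot ((\lnot B \leftrightarrow \lnot A) \lor C))}.
(((\lnot A \lor D) \to (D \leftrightarrow \lnot B)) \land \lnot ((\lnot B \leftrightarrow \lnot A) \lor C)): α-rule — add ((\lnot A \lor D) \to (D \leftrightarrow \lnot B)), \lnot ((\lnot B \leftrightarrow \lnot A) \lor C).
\lnot ((\lnot B \leftrightarrow \lnot A) \lor C): α-rule — add \lnot (\lnot B \leftrightarrow \lnot A), \lnot C.
((\lnot A \lor D) \to (D \leftrightarrow \lnot B)): β-rule — branch into \lnot (\lnot A \lor D)  //  (D \leftrightarrow \lnot B).
  branch 1 (add \lnot (\lnot A \lor D)):
    \lnot (\lnot A \lor D): α-rule — add \lnot \lnot A, \lnot D.
    \lnot (\lnot B \leftrightarrow \lnot A): β-rule — branch into \lnot B, \lnot \lnot A  //  \lnot \lnot B, \lnot A.
      branch 1.1 (add \lnot B, \lnot \lnot A):
        ○ open, literals {A=T, B=F, C=F, D=F}.
      branch 1.2 (add \lnot \lnot B, \lnot A):
        × closes — contains both A and \lnot A.
  branch 2 (add (D \leftrightarrow \lnot B)):
    \lnot (\lnot B \leftrightarrow \lnot A): β-rule — branch into \lnot B, \lnot \lnot A  //  \lnot \lnot B, \lnot A.
      branch 2.1 (add \lnot B, \lnot \lnot A):
        (D \leftrightarrow \lnot B): β-rule — branch into D, \lnot B  //  \lnot D, \lnot \lnot B.
          branch 2.1.1 (add D, \lnot B):
            ○ open, literals {A=T, B=F, C=F, D=T}.
          branch 2.1.2 (add \lnot D, \lnot \lnot B):
            × closes — contains both B and \lnot B.
      branch 2.2 (add \lnot \lnot B, \lnot A):
        (D \leftrightarrow \lnot B): β-rule — branch into D, \lnot B  //  \lnot D, \lnot \lnot B.
          branch 2.2.1 (add D, \lnot B):
            × closes — contains both B and \lnot B.
          branch 2.2.2 (add \lnot D, \lnot \lnot B):
            ○ open, literals {A=F, B=T, C=F, D=F}.
3 branches closed, 3 open.
Each open branch fixes some atoms; the unmentioned ones are free. Counting distinct full assignments: branch {A=T, B=F, C=F, D=F} (none free) contributes 1 new; branch {A=T, B=F, C=F, D=T} (none free) contributes 1 new; branch {A=F, B=T, C=F, D=F} (none free) contributes 1 new. Total: 3.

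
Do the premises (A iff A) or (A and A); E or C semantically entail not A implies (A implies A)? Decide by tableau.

Initial set: {((A iff A) or (A and A)); (E or C); not (not A implies (A implies A))}.
not (not A implies (A implies A)): α-rule — add not A, not (A implies A).
not (A implies A): α-rule — add A, not A.
× closes — contains both A and not A.
All 1 branch closes.
Every branch closed, so the premises entail the conclusion.

Yes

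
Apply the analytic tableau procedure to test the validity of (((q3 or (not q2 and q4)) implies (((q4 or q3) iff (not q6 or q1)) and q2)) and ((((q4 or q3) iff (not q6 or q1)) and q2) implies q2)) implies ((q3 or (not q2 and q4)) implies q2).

Assume the negation and expand:
Initial set: {not ((((q3 or (not q2 and q4)) implies (((q4 or q3) iff (not q6 or q1)) and q2)) and ((((q4 or q3) iff (not q6 or q1)) and q2) implies q2)) implies ((q3 or (not q2 and q4)) implies q2))}.
not ((((q3 or (not q2 and q4)) implies (((q4 or q3) iff (not q6 or q1)) and q2)) and ((((q4 or q3) iff (not q6 or q1)) and q2) implies q2)) implies ((q3 or (not q2 and q4)) implies q2)): α-rule — add (((q3 or (not q2 and q4)) implies (((q4 or q3) iff (not q6 or q1)) and q2)) and ((((q4 or q3) iff (not q6 or q1)) and q2) implies q2)), not ((q3 or (not q2 and q4)) implies q2).
(((q3 or (not q2 and q4)) implies (((q4 or q3) iff (not q6 or q1)) and q2)) and ((((q4 or q3) iff (not q6 or q1)) and q2) implies q2)): α-rule — add ((q3 or (not q2 and q4)) implies (((q4 or q3) iff (not q6 or q1)) and q2)), ((((q4 or q3) iff (not q6 or q1)) and q2) implies q2).
not ((q3 or (not q2 and q4)) implies q2): α-rule — add (q3 or (not q2 and q4)), not q2.
((q3 or (not q2 and q4)) implies (((q4 or q3) iff (not q6 or q1)) and q2)): β-rule — branch into not (q3 or (not q2 and q4))  //  (((q4 or q3) iff (not q6 or q1)) and q2).
  branch 1 (add not (q3 or (not q2 and q4))):
    not (q3 or (not q2 and q4)): α-rule — add not q3, not (not q2 and q4).
    ((((q4 or q3) iff (not q6 or q1)) and q2) implies q2): β-rule — branch into not (((q4 or q3) iff (not q6 or q1)) and q2)  //  q2.
      branch 1.1 (add not (((q4 or q3) iff (not q6 or q1)) and q2)):
        (q3 or (not q2 and q4)): β-rule — branch into q3  //  (not q2 and q4).
          branch 1.1.1 (add q3):
            × closes — contains both q3 and not q3.
          branch 1.1.2 (add (not q2 and q4)):
            (not q2 and q4): α-rule — add not q2, q4.
            not (not q2 and q4): β-rule — branch into not not q2  //  not q4.
              branch 1.1.2.1 (add not not q2):
                × closes — contains both q2 and not q2.
              branch 1.1.2.2 (add not q4):
                × closes — contains both q4 and not q4.
      branch 1.2 (add q2):
        × closes — contains both q2 and not q2.
  branch 2 (add (((q4 or q3) iff (not q6 or q1)) and q2)):
    (((q4 or q3) iff (not q6 or q1)) and q2): α-rule — add ((q4 or q3) iff (not q6 or q1)), q2.
    × closes — contains both q2 and not q2.
All 5 branches close.
Every branch closed, so the negation is unsatisfiable and the formula is valid.

Valid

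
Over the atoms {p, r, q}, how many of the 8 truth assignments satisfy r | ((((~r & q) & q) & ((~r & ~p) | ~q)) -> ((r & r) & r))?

7

Initial set: {(r | ((((~r & q) & q) & ((~r & ~p) | ~q)) -> ((r & r) & r)))}.
(r | ((((~r & q) & q) & ((~r & ~p) | ~q)) -> ((r & r) & r))): β-rule — branch into r  //  ((((~r & q) & q) & ((~r & ~p) | ~q)) -> ((r & r) & r)).
  branch 1 (add r):
    ○ open, literals {r=1}.
  branch 2 (add ((((~r & q) & q) & ((~r & ~p) | ~q)) -> ((r & r) & r))):
    ((((~r & q) & q) & ((~r & ~p) | ~q)) -> ((r & r) & r)): β-rule — branch into ~(((~r & q) & q) & ((~r & ~p) | ~q))  //  ((r & r) & r).
      branch 2.1 (add ~(((~r & q) & q) & ((~r & ~p) | ~q))):
        ~(((~r & q) & q) & ((~r & ~p) | ~q)): β-rule — branch into ~((~r & q) & q)  //  ~((~r & ~p) | ~q).
          branch 2.1.1 (add ~((~r & q) & q)):
            ~((~r & q) & q): β-rule — branch into ~(~r & q)  //  ~q.
              branch 2.1.1.1 (add ~(~r & q)):
                ~(~r & q): β-rule — branch into ~~r  //  ~q.
                  branch 2.1.1.1.1 (add ~~r):
                    ○ open, literals {r=1}.
                  branch 2.1.1.1.2 (add ~q):
                    ○ open, literals {q=0}.
              branch 2.1.1.2 (add ~q):
                ○ open, literals {q=0}.
          branch 2.1.2 (add ~((~r & ~p) | ~q)):
            ~((~r & ~p) | ~q): α-rule — add ~(~r & ~p), ~~q.
            ~(~r & ~p): β-rule — branch into ~~r  //  ~~p.
              branch 2.1.2.1 (add ~~r):
                ○ open, literals {q=1, r=1}.
              branch 2.1.2.2 (add ~~p):
                ○ open, literals {p=1, q=1}.
      branch 2.2 (add ((r & r) & r)):
        ((r & r) & r): α-rule — add (r & r), r.
        (r & r): α-rule — add r, r.
        ○ open, literals {r=1}.
0 branches closed, 7 open.
Each open branch fixes some atoms; the unmentioned ones are free. Counting distinct full assignments: branch {r=1} (p, q) contributes 4 new; branch {r=1} (p, q) contributes 0 new; branch {q=0} (p, r) contributes 2 new; branch {q=0} (p, r) contributes 0 new; branch {q=1, r=1} (p) contributes 0 new; branch {p=1, q=1} (r) contributes 1 new; branch {r=1} (p, q) contributes 0 new. Total: 7.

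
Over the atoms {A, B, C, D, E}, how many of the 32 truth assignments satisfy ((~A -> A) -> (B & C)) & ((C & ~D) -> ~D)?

20

Initial set: {(((~A -> A) -> (B & C)) & ((C & ~D) -> ~D))}.
(((~A -> A) -> (B & C)) & ((C & ~D) -> ~D)): α-rule — add ((~A -> A) -> (B & C)), ((C & ~D) -> ~D).
((~A -> A) -> (B & C)): β-rule — branch into ~(~A -> A)  //  (B & C).
  branch 1 (add ~(~A -> A)):
    ~(~A -> A): α-rule — add ~A, ~A.
    ((C & ~D) -> ~D): β-rule — branch into ~(C & ~D)  //  ~D.
      branch 1.1 (add ~(C & ~D)):
        ~(C & ~D): β-rule — branch into ~C  //  ~~D.
          branch 1.1.1 (add ~C):
            ○ open, literals {A=F, C=F}.
          branch 1.1.2 (add ~~D):
            ○ open, literals {A=F, D=T}.
      branch 1.2 (add ~D):
        ○ open, literals {A=F, D=F}.
  branch 2 (add (B & C)):
    (B & C): α-rule — add B, C.
    ((C & ~D) -> ~D): β-rule — branch into ~(C & ~D)  //  ~D.
      branch 2.1 (add ~(C & ~D)):
        ~(C & ~D): β-rule — branch into ~C  //  ~~D.
          branch 2.1.1 (add ~C):
            × closes — contains both C and ~C.
          branch 2.1.2 (add ~~D):
            ○ open, literals {B=T, C=T, D=T}.
      branch 2.2 (add ~D):
        ○ open, literals {B=T, C=T, D=F}.
1 branch closed, 5 open.
Each open branch fixes some atoms; the unmentioned ones are free. Counting distinct full assignments: branch {A=F, C=F} (B, D, E) contributes 8 new; branch {A=F, D=T} (B, C, E) contributes 4 new; branch {A=F, D=F} (B, C, E) contributes 4 new; branch {B=T, C=T, D=T} (A, E) contributes 2 new; branch {B=T, C=T, D=F} (A, E) contributes 2 new. Total: 20.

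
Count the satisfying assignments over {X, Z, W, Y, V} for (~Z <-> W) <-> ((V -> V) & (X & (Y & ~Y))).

Initial set: {((~Z <-> W) <-> ((V -> V) & (X & (Y & ~Y))))}.
((~Z <-> W) <-> ((V -> V) & (X & (Y & ~Y)))): β-rule — branch into (~Z <-> W), ((V -> V) & (X & (Y & ~Y)))  //  ~(~Z <-> W), ~((V -> V) & (X & (Y & ~Y))).
  branch 1 (add (~Z <-> W), ((V -> V) & (X & (Y & ~Y)))):
    ((V -> V) & (X & (Y & ~Y))): α-rule — add (V -> V), (X & (Y & ~Y)).
    (X & (Y & ~Y)): α-rule — add X, (Y & ~Y).
    (Y & ~Y): α-rule — add Y, ~Y.
    × closes — contains both Y and ~Y.
  branch 2 (add ~(~Z <-> W), ~((V -> V) & (X & (Y & ~Y)))):
    ~(~Z <-> W): β-rule — branch into ~Z, ~W  //  ~~Z, W.
      branch 2.1 (add ~Z, ~W):
        ~((V -> V) & (X & (Y & ~Y))): β-rule — branch into ~(V -> V)  //  ~(X & (Y & ~Y)).
          branch 2.1.1 (add ~(V -> V)):
            ~(V -> V): α-rule — add V, ~V.
            × closes — contains both V and ~V.
          branch 2.1.2 (add ~(X & (Y & ~Y))):
            ~(X & (Y & ~Y)): β-rule — branch into ~X  //  ~(Y & ~Y).
              branch 2.1.2.1 (add ~X):
                ○ open, literals {W=false, X=false, Z=false}.
              branch 2.1.2.2 (add ~(Y & ~Y)):
                ~(Y & ~Y): β-rule — branch into ~Y  //  ~~Y.
                  branch 2.1.2.2.1 (add ~Y):
                    ○ open, literals {W=false, Y=false, Z=false}.
                  branch 2.1.2.2.2 (add ~~Y):
                    ○ open, literals {W=false, Y=true, Z=false}.
      branch 2.2 (add ~~Z, W):
        ~((V -> V) & (X & (Y & ~Y))): β-rule — branch into ~(V -> V)  //  ~(X & (Y & ~Y)).
          branch 2.2.1 (add ~(V -> V)):
            ~(V -> V): α-rule — add V, ~V.
            × closes — contains both V and ~V.
          branch 2.2.2 (add ~(X & (Y & ~Y))):
            ~(X & (Y & ~Y)): β-rule — branch into ~X  //  ~(Y & ~Y).
              branch 2.2.2.1 (add ~X):
                ○ open, literals {W=true, X=false, Z=true}.
              branch 2.2.2.2 (add ~(Y & ~Y)):
                ~(Y & ~Y): β-rule — branch into ~Y  //  ~~Y.
                  branch 2.2.2.2.1 (add ~Y):
                    ○ open, literals {W=true, Y=false, Z=true}.
                  branch 2.2.2.2.2 (add ~~Y):
                    ○ open, literals {W=true, Y=true, Z=true}.
3 branches closed, 6 open.
Each open branch fixes some atoms; the unmentioned ones are free. Counting distinct full assignments: branch {W=false, X=false, Z=false} (Y, V) contributes 4 new; branch {W=false, Y=false, Z=false} (X, V) contributes 2 new; branch {W=false, Y=true, Z=false} (X, V) contributes 2 new; branch {W=true, X=false, Z=true} (Y, V) contributes 4 new; branch {W=true, Y=false, Z=true} (X, V) contributes 2 new; branch {W=true, Y=true, Z=true} (X, V) contributes 2 new. Total: 16.

16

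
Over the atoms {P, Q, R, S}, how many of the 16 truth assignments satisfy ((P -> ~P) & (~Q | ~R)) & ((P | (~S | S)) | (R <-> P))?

6

Initial set: {(((P -> ~P) & (~Q | ~R)) & ((P | (~S | S)) | (R <-> P)))}.
(((P -> ~P) & (~Q | ~R)) & ((P | (~S | S)) | (R <-> P))): α-rule — add ((P -> ~P) & (~Q | ~R)), ((P | (~S | S)) | (R <-> P)).
((P -> ~P) & (~Q | ~R)): α-rule — add (P -> ~P), (~Q | ~R).
((P | (~S | S)) | (R <-> P)): β-rule — branch into (P | (~S | S))  //  (R <-> P).
  branch 1 (add (P | (~S | S))):
    (P -> ~P): β-rule — branch into ~P  //  ~P.
      branch 1.1 (add ~P):
        (~Q | ~R): β-rule — branch into ~Q  //  ~R.
          branch 1.1.1 (add ~Q):
            (P | (~S | S)): β-rule — branch into P  //  (~S | S).
              branch 1.1.1.1 (add P):
                × closes — contains both P and ~P.
              branch 1.1.1.2 (add (~S | S)):
                (~S | S): β-rule — branch into ~S  //  S.
                  branch 1.1.1.2.1 (add ~S):
                    ○ open, literals {P=0, Q=0, S=0}.
                  branch 1.1.1.2.2 (add S):
                    ○ open, literals {P=0, Q=0, S=1}.
          branch 1.1.2 (add ~R):
            (P | (~S | S)): β-rule — branch into P  //  (~S | S).
              branch 1.1.2.1 (add P):
                × closes — contains both P and ~P.
              branch 1.1.2.2 (add (~S | S)):
                (~S | S): β-rule — branch into ~S  //  S.
                  branch 1.1.2.2.1 (add ~S):
                    ○ open, literals {P=0, R=0, S=0}.
                  branch 1.1.2.2.2 (add S):
                    ○ open, literals {P=0, R=0, S=1}.
      branch 1.2 (add ~P):
        (~Q | ~R): β-rule — branch into ~Q  //  ~R.
          branch 1.2.1 (add ~Q):
            (P | (~S | S)): β-rule — branch into P  //  (~S | S).
              branch 1.2.1.1 (add P):
                × closes — contains both P and ~P.
              branch 1.2.1.2 (add (~S | S)):
                (~S | S): β-rule — branch into ~S  //  S.
                  branch 1.2.1.2.1 (add ~S):
                    ○ open, literals {P=0, Q=0, S=0}.
                  branch 1.2.1.2.2 (add S):
                    ○ open, literals {P=0, Q=0, S=1}.
          branch 1.2.2 (add ~R):
            (P | (~S | S)): β-rule — branch into P  //  (~S | S).
              branch 1.2.2.1 (add P):
                × closes — contains both P and ~P.
              branch 1.2.2.2 (add (~S | S)):
                (~S | S): β-rule — branch into ~S  //  S.
                  branch 1.2.2.2.1 (add ~S):
                    ○ open, literals {P=0, R=0, S=0}.
                  branch 1.2.2.2.2 (add S):
                    ○ open, literals {P=0, R=0, S=1}.
  branch 2 (add (R <-> P)):
    (P -> ~P): β-rule — branch into ~P  //  ~P.
      branch 2.1 (add ~P):
        (~Q | ~R): β-rule — branch into ~Q  //  ~R.
          branch 2.1.1 (add ~Q):
            (R <-> P): β-rule — branch into R, P  //  ~R, ~P.
              branch 2.1.1.1 (add R, P):
                × closes — contains both P and ~P.
              branch 2.1.1.2 (add ~R, ~P):
                ○ open, literals {P=0, Q=0, R=0}.
          branch 2.1.2 (add ~R):
            (R <-> P): β-rule — branch into R, P  //  ~R, ~P.
              branch 2.1.2.1 (add R, P):
                × closes — contains both R and ~R.
              branch 2.1.2.2 (add ~R, ~P):
                ○ open, literals {P=0, R=0}.
      branch 2.2 (add ~P):
        (~Q | ~R): β-rule — branch into ~Q  //  ~R.
          branch 2.2.1 (add ~Q):
            (R <-> P): β-rule — branch into R, P  //  ~R, ~P.
              branch 2.2.1.1 (add R, P):
                × closes — contains both P and ~P.
              branch 2.2.1.2 (add ~R, ~P):
                ○ open, literals {P=0, Q=0, R=0}.
          branch 2.2.2 (add ~R):
            (R <-> P): β-rule — branch into R, P  //  ~R, ~P.
              branch 2.2.2.1 (add R, P):
                × closes — contains both R and ~R.
              branch 2.2.2.2 (add ~R, ~P):
                ○ open, literals {P=0, R=0}.
8 branches closed, 12 open.
Each open branch fixes some atoms; the unmentioned ones are free. Counting distinct full assignments: branch {P=0, Q=0, S=0} (R) contributes 2 new; branch {P=0, Q=0, S=1} (R) contributes 2 new; branch {P=0, R=0, S=0} (Q) contributes 1 new; branch {P=0, R=0, S=1} (Q) contributes 1 new; branch {P=0, Q=0, S=0} (R) contributes 0 new; branch {P=0, Q=0, S=1} (R) contributes 0 new; branch {P=0, R=0, S=0} (Q) contributes 0 new; branch {P=0, R=0, S=1} (Q) contributes 0 new; branch {P=0, Q=0, R=0} (S) contributes 0 new; branch {P=0, R=0} (Q, S) contributes 0 new; branch {P=0, Q=0, R=0} (S) contributes 0 new; branch {P=0, R=0} (Q, S) contributes 0 new. Total: 6.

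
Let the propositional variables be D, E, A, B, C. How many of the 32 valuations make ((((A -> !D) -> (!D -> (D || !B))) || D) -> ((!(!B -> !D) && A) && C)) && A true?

6

Initial set: {(((((A -> !D) -> (!D -> (D || !B))) || D) -> ((!(!B -> !D) && A) && C)) && A)}.
(((((A -> !D) -> (!D -> (D || !B))) || D) -> ((!(!B -> !D) && A) && C)) && A): α-rule — add ((((A -> !D) -> (!D -> (D || !B))) || D) -> ((!(!B -> !D) && A) && C)), A.
((((A -> !D) -> (!D -> (D || !B))) || D) -> ((!(!B -> !D) && A) && C)): β-rule — branch into !(((A -> !D) -> (!D -> (D || !B))) || D)  //  ((!(!B -> !D) && A) && C).
  branch 1 (add !(((A -> !D) -> (!D -> (D || !B))) || D)):
    !(((A -> !D) -> (!D -> (D || !B))) || D): α-rule — add !((A -> !D) -> (!D -> (D || !B))), !D.
    !((A -> !D) -> (!D -> (D || !B))): α-rule — add (A -> !D), !(!D -> (D || !B)).
    !(!D -> (D || !B)): α-rule — add !D, !(D || !B).
    !(D || !B): α-rule — add !D, !!B.
    (A -> !D): β-rule — branch into !A  //  !D.
      branch 1.1 (add !A):
        × closes — contains both A and !A.
      branch 1.2 (add !D):
        ○ open, literals {A=1, B=1, D=0}.
  branch 2 (add ((!(!B -> !D) && A) && C)):
    ((!(!B -> !D) && A) && C): α-rule — add (!(!B -> !D) && A), C.
    (!(!B -> !D) && A): α-rule — add !(!B -> !D), A.
    !(!B -> !D): α-rule — add !B, !!D.
    ○ open, literals {A=1, B=0, C=1, D=1}.
1 branch closed, 2 open.
Each open branch fixes some atoms; the unmentioned ones are free. Counting distinct full assignments: branch {A=1, B=1, D=0} (E, C) contributes 4 new; branch {A=1, B=0, C=1, D=1} (E) contributes 2 new. Total: 6.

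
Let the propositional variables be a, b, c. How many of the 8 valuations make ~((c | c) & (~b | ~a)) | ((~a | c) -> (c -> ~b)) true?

7

Initial set: {(~((c | c) & (~b | ~a)) | ((~a | c) -> (c -> ~b)))}.
(~((c | c) & (~b | ~a)) | ((~a | c) -> (c -> ~b))): β-rule — branch into ~((c | c) & (~b | ~a))  //  ((~a | c) -> (c -> ~b)).
  branch 1 (add ~((c | c) & (~b | ~a))):
    ~((c | c) & (~b | ~a)): β-rule — branch into ~(c | c)  //  ~(~b | ~a).
      branch 1.1 (add ~(c | c)):
        ~(c | c): α-rule — add ~c, ~c.
        ○ open, literals {c=0}.
      branch 1.2 (add ~(~b | ~a)):
        ~(~b | ~a): α-rule — add ~~b, ~~a.
        ○ open, literals {a=1, b=1}.
  branch 2 (add ((~a | c) -> (c -> ~b))):
    ((~a | c) -> (c -> ~b)): β-rule — branch into ~(~a | c)  //  (c -> ~b).
      branch 2.1 (add ~(~a | c)):
        ~(~a | c): α-rule — add ~~a, ~c.
        ○ open, literals {a=1, c=0}.
      branch 2.2 (add (c -> ~b)):
        (c -> ~b): β-rule — branch into ~c  //  ~b.
          branch 2.2.1 (add ~c):
            ○ open, literals {c=0}.
          branch 2.2.2 (add ~b):
            ○ open, literals {b=0}.
0 branches closed, 5 open.
Each open branch fixes some atoms; the unmentioned ones are free. Counting distinct full assignments: branch {c=0} (a, b) contributes 4 new; branch {a=1, b=1} (c) contributes 1 new; branch {a=1, c=0} (b) contributes 0 new; branch {c=0} (a, b) contributes 0 new; branch {b=0} (a, c) contributes 2 new. Total: 7.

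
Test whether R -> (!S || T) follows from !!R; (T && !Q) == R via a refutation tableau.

Initial set: {!!R; ((T && !Q) == R); !(R -> (!S || T))}.
!!R: drop double negation, giving R.
!(R -> (!S || T)): α-rule — add R, !(!S || T).
!(!S || T): α-rule — add !!S, !T.
((T && !Q) == R): β-rule — branch into (T && !Q), R  //  !(T && !Q), !R.
  branch 1 (add (T && !Q), R):
    (T && !Q): α-rule — add T, !Q.
    × closes — contains both T and !T.
  branch 2 (add !(T && !Q), !R):
    × closes — contains both R and !R.
All 2 branches close.
Every branch closed, so the premises entail the conclusion.

Yes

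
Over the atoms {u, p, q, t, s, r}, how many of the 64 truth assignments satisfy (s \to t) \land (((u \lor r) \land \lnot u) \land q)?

Initial set: {T ((s \to t) \land (((u \lor r) \land \lnot u) \land q))}.
T ((s \to t) \land (((u \lor r) \land \lnot u) \land q)): α-rule — add T (s \to t), T (((u \lor r) \land \lnot u) \land q).
T (((u \lor r) \land \lnot u) \land q): α-rule — add T ((u \lor r) \land \lnot u), T q.
T ((u \lor r) \land \lnot u): α-rule — add T (u \lor r), T \lnot u.
T (s \to t): β-rule — branch into F s  //  T t.
  branch 1 (add F s):
    T (u \lor r): β-rule — branch into T u  //  T r.
      branch 1.1 (add T u):
        × closes — contains both u and \lnot u.
      branch 1.2 (add T r):
        ○ open, literals {q=T, r=T, s=F, u=F}.
  branch 2 (add T t):
    T (u \lor r): β-rule — branch into T u  //  T r.
      branch 2.1 (add T u):
        × closes — contains both u and \lnot u.
      branch 2.2 (add T r):
        ○ open, literals {q=T, r=T, t=T, u=F}.
2 branches closed, 2 open.
Each open branch fixes some atoms; the unmentioned ones are free. Counting distinct full assignments: branch {q=T, r=T, s=F, u=F} (p, t) contributes 4 new; branch {q=T, r=T, t=T, u=F} (p, s) contributes 2 new. Total: 6.

6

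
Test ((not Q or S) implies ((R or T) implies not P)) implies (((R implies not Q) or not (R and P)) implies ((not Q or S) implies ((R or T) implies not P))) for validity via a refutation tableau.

Assume the negation and expand:
Initial set: {F (((not Q or S) implies ((R or T) implies not P)) implies (((R implies not Q) or not (R and P)) implies ((not Q or S) implies ((R or T) implies not P))))}.
F (((not Q or S) implies ((R or T) implies not P)) implies (((R implies not Q) or not (R and P)) implies ((not Q or S) implies ((R or T) implies not P)))): α-rule — add T ((not Q or S) implies ((R or T) implies not P)), F (((R implies not Q) or not (R and P)) implies ((not Q or S) implies ((R or T) implies not P))).
F (((R implies not Q) or not (R and P)) implies ((not Q or S) implies ((R or T) implies not P))): α-rule — add T ((R implies not Q) or not (R and P)), F ((not Q or S) implies ((R or T) implies not P)).
F ((not Q or S) implies ((R or T) implies not P)): α-rule — add T (not Q or S), F ((R or T) implies not P).
F ((R or T) implies not P): α-rule — add T (R or T), F not P.
T ((not Q or S) implies ((R or T) implies not P)): β-rule — branch into F (not Q or S)  //  T ((R or T) implies not P).
  branch 1 (add F (not Q or S)):
    F (not Q or S): α-rule — add F not Q, F S.
    T ((R implies not Q) or not (R and P)): β-rule — branch into T (R implies not Q)  //  T not (R and P).
      branch 1.1 (add T (R implies not Q)):
        T (not Q or S): β-rule — branch into T not Q  //  T S.
          branch 1.1.1 (add T not Q):
            × closes — contains both Q and not Q.
          branch 1.1.2 (add T S):
            × closes — contains both S and not S.
      branch 1.2 (add T not (R and P)):
        T (not Q or S): β-rule — branch into T not Q  //  T S.
          branch 1.2.1 (add T not Q):
            × closes — contains both Q and not Q.
          branch 1.2.2 (add T S):
            × closes — contains both S and not S.
  branch 2 (add T ((R or T) implies not P)):
    T ((R implies not Q) or not (R and P)): β-rule — branch into T (R implies not Q)  //  T not (R and P).
      branch 2.1 (add T (R implies not Q)):
        T (not Q or S): β-rule — branch into T not Q  //  T S.
          branch 2.1.1 (add T not Q):
            T (R or T): β-rule — branch into T R  //  T T.
              branch 2.1.1.1 (add T R):
                T ((R or T) implies not P): β-rule — branch into F (R or T)  //  T not P.
                  branch 2.1.1.1.1 (add F (R or T)):
                    F (R or T): α-rule — add F R, F T.
                    × closes — contains both R and not R.
                  branch 2.1.1.1.2 (add T not P):
                    × closes — contains both P and not P.
              branch 2.1.1.2 (add T T):
                T ((R or T) implies not P): β-rule — branch into F (R or T)  //  T not P.
                  branch 2.1.1.2.1 (add F (R or T)):
                    F (R or T): α-rule — add F R, F T.
                    × closes — contains both T and not T.
                  branch 2.1.1.2.2 (add T not P):
                    × closes — contains both P and not P.
          branch 2.1.2 (add T S):
            T (R or T): β-rule — branch into T R  //  T T.
              branch 2.1.2.1 (add T R):
                T ((R or T) implies not P): β-rule — branch into F (R or T)  //  T not P.
                  branch 2.1.2.1.1 (add F (R or T)):
                    F (R or T): α-rule — add F R, F T.
                    × closes — contains both R and not R.
                  branch 2.1.2.1.2 (add T not P):
                    × closes — contains both P and not P.
              branch 2.1.2.2 (add T T):
                T ((R or T) implies not P): β-rule — branch into F (R or T)  //  T not P.
                  branch 2.1.2.2.1 (add F (R or T)):
                    F (R or T): α-rule — add F R, F T.
                    × closes — contains both T and not T.
                  branch 2.1.2.2.2 (add T not P):
                    × closes — contains both P and not P.
      branch 2.2 (add T not (R and P)):
        T (not Q or S): β-rule — branch into T not Q  //  T S.
          branch 2.2.1 (add T not Q):
            T (R or T): β-rule — branch into T R  //  T T.
              branch 2.2.1.1 (add T R):
                T ((R or T) implies not P): β-rule — branch into F (R or T)  //  T not P.
                  branch 2.2.1.1.1 (add F (R or T)):
                    F (R or T): α-rule — add F R, F T.
                    × closes — contains both R and not R.
                  branch 2.2.1.1.2 (add T not P):
                    × closes — contains both P and not P.
              branch 2.2.1.2 (add T T):
                T ((R or T) implies not P): β-rule — branch into F (R or T)  //  T not P.
                  branch 2.2.1.2.1 (add F (R or T)):
                    F (R or T): α-rule — add F R, F T.
                    × closes — contains both T and not T.
                  branch 2.2.1.2.2 (add T not P):
                    × closes — contains both P and not P.
          branch 2.2.2 (add T S):
            T (R or T): β-rule — branch into T R  //  T T.
              branch 2.2.2.1 (add T R):
                T ((R or T) implies not P): β-rule — branch into F (R or T)  //  T not P.
                  branch 2.2.2.1.1 (add F (R or T)):
                    F (R or T): α-rule — add F R, F T.
                    × closes — contains both R and not R.
                  branch 2.2.2.1.2 (add T not P):
                    × closes — contains both P and not P.
              branch 2.2.2.2 (add T T):
                T ((R or T) implies not P): β-rule — branch into F (R or T)  //  T not P.
                  branch 2.2.2.2.1 (add F (R or T)):
                    F (R or T): α-rule — add F R, F T.
                    × closes — contains both T and not T.
                  branch 2.2.2.2.2 (add T not P):
                    × closes — contains both P and not P.
All 20 branches close.
Every branch closed, so the negation is unsatisfiable and the formula is valid.

Valid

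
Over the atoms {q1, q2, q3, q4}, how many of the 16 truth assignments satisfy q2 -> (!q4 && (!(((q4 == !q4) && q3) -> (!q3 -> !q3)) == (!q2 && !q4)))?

Initial set: {(q2 -> (!q4 && (!(((q4 == !q4) && q3) -> (!q3 -> !q3)) == (!q2 && !q4))))}.
(q2 -> (!q4 && (!(((q4 == !q4) && q3) -> (!q3 -> !q3)) == (!q2 && !q4)))): β-rule — branch into !q2  //  (!q4 && (!(((q4 == !q4) && q3) -> (!q3 -> !q3)) == (!q2 && !q4))).
  branch 1 (add !q2):
    ○ open, literals {q2=0}.
  branch 2 (add (!q4 && (!(((q4 == !q4) && q3) -> (!q3 -> !q3)) == (!q2 && !q4)))):
    (!q4 && (!(((q4 == !q4) && q3) -> (!q3 -> !q3)) == (!q2 && !q4))): α-rule — add !q4, (!(((q4 == !q4) && q3) -> (!q3 -> !q3)) == (!q2 && !q4)).
    (!(((q4 == !q4) && q3) -> (!q3 -> !q3)) == (!q2 && !q4)): β-rule — branch into !(((q4 == !q4) && q3) -> (!q3 -> !q3)), (!q2 && !q4)  //  !!(((q4 == !q4) && q3) -> (!q3 -> !q3)), !(!q2 && !q4).
      branch 2.1 (add !(((q4 == !q4) && q3) -> (!q3 -> !q3)), (!q2 && !q4)):
        !(((q4 == !q4) && q3) -> (!q3 -> !q3)): α-rule — add ((q4 == !q4) && q3), !(!q3 -> !q3).
        (!q2 && !q4): α-rule — add !q2, !q4.
        ((q4 == !q4) && q3): α-rule — add (q4 == !q4), q3.
        !(!q3 -> !q3): α-rule — add !q3, !!q3.
        × closes — contains both q3 and !q3.
      branch 2.2 (add !!(((q4 == !q4) && q3) -> (!q3 -> !q3)), !(!q2 && !q4)):
        !!(((q4 == !q4) && q3) -> (!q3 -> !q3)): β-rule — branch into !((q4 == !q4) && q3)  //  (!q3 -> !q3).
          branch 2.2.1 (add !((q4 == !q4) && q3)):
            !(!q2 && !q4): β-rule — branch into !!q2  //  !!q4.
              branch 2.2.1.1 (add !!q2):
                !((q4 == !q4) && q3): β-rule — branch into !(q4 == !q4)  //  !q3.
                  branch 2.2.1.1.1 (add !(q4 == !q4)):
                    !(q4 == !q4): β-rule — branch into q4, !!q4  //  !q4, !q4.
                      branch 2.2.1.1.1.1 (add q4, !!q4):
                        × closes — contains both q4 and !q4.
                      branch 2.2.1.1.1.2 (add !q4, !q4):
                        ○ open, literals {q2=1, q4=0}.
                  branch 2.2.1.1.2 (add !q3):
                    ○ open, literals {q2=1, q3=0, q4=0}.
              branch 2.2.1.2 (add !!q4):
                × closes — contains both q4 and !q4.
          branch 2.2.2 (add (!q3 -> !q3)):
            !(!q2 && !q4): β-rule — branch into !!q2  //  !!q4.
              branch 2.2.2.1 (add !!q2):
                (!q3 -> !q3): β-rule — branch into !!q3  //  !q3.
                  branch 2.2.2.1.1 (add !!q3):
                    ○ open, literals {q2=1, q3=1, q4=0}.
                  branch 2.2.2.1.2 (add !q3):
                    ○ open, literals {q2=1, q3=0, q4=0}.
              branch 2.2.2.2 (add !!q4):
                × closes — contains both q4 and !q4.
4 branches closed, 5 open.
Each open branch fixes some atoms; the unmentioned ones are free. Counting distinct full assignments: branch {q2=0} (q1, q3, q4) contributes 8 new; branch {q2=1, q4=0} (q1, q3) contributes 4 new; branch {q2=1, q3=0, q4=0} (q1) contributes 0 new; branch {q2=1, q3=1, q4=0} (q1) contributes 0 new; branch {q2=1, q3=0, q4=0} (q1) contributes 0 new. Total: 12.

12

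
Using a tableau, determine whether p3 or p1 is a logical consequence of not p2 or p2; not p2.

Initial set: {(not p2 or p2); not p2; not (p3 or p1)}.
not (p3 or p1): α-rule — add not p3, not p1.
(not p2 or p2): β-rule — branch into not p2  //  p2.
  branch 1 (add not p2):
    ○ open, literals {p1=0, p2=0, p3=0}.
  branch 2 (add p2):
    × closes — contains both p2 and not p2.
1 branch closed, 1 open.
An open branch gives a countermodel: p1=0, p2=0, p3=0 (unmentioned atoms arbitrary); the premises hold there but the conclusion fails.

No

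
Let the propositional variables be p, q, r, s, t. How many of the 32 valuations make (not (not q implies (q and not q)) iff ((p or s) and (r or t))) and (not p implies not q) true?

Initial set: {((not (not q implies (q and not q)) iff ((p or s) and (r or t))) and (not p implies not q))}.
((not (not q implies (q and not q)) iff ((p or s) and (r or t))) and (not p implies not q)): α-rule — add (not (not q implies (q and not q)) iff ((p or s) and (r or t))), (not p implies not q).
(not (not q implies (q and not q)) iff ((p or s) and (r or t))): β-rule — branch into not (not q implies (q and not q)), ((p or s) and (r or t))  //  not not (not q implies (q and not q)), not ((p or s) and (r or t)).
  branch 1 (add not (not q implies (q and not q)), ((p or s) and (r or t))):
    not (not q implies (q and not q)): α-rule — add not q, not (q and not q).
    ((p or s) and (r or t)): α-rule — add (p or s), (r or t).
    (not p implies not q): β-rule — branch into not not p  //  not q.
      branch 1.1 (add not not p):
        not (q and not q): β-rule — branch into not q  //  not not q.
          branch 1.1.1 (add not q):
            (p or s): β-rule — branch into p  //  s.
              branch 1.1.1.1 (add p):
                (r or t): β-rule — branch into r  //  t.
                  branch 1.1.1.1.1 (add r):
                    ○ open, literals {p=T, q=F, r=T}.
                  branch 1.1.1.1.2 (add t):
                    ○ open, literals {p=T, q=F, t=T}.
              branch 1.1.1.2 (add s):
                (r or t): β-rule — branch into r  //  t.
                  branch 1.1.1.2.1 (add r):
                    ○ open, literals {p=T, q=F, r=T, s=T}.
                  branch 1.1.1.2.2 (add t):
                    ○ open, literals {p=T, q=F, s=T, t=T}.
          branch 1.1.2 (add not not q):
            × closes — contains both q and not q.
      branch 1.2 (add not q):
        not (q and not q): β-rule — branch into not q  //  not not q.
          branch 1.2.1 (add not q):
            (p or s): β-rule — branch into p  //  s.
              branch 1.2.1.1 (add p):
                (r or t): β-rule — branch into r  //  t.
                  branch 1.2.1.1.1 (add r):
                    ○ open, literals {p=T, q=F, r=T}.
                  branch 1.2.1.1.2 (add t):
                    ○ open, literals {p=T, q=F, t=T}.
              branch 1.2.1.2 (add s):
                (r or t): β-rule — branch into r  //  t.
                  branch 1.2.1.2.1 (add r):
                    ○ open, literals {q=F, r=T, s=T}.
                  branch 1.2.1.2.2 (add t):
                    ○ open, literals {q=F, s=T, t=T}.
          branch 1.2.2 (add not not q):
            × closes — contains both q and not q.
  branch 2 (add not not (not q implies (q and not q)), not ((p or s) and (r or t))):
    (not p implies not q): β-rule — branch into not not p  //  not q.
      branch 2.1 (add not not p):
        not not (not q implies (q and not q)): β-rule — branch into not not q  //  (q and not q).
          branch 2.1.1 (add not not q):
            not ((p or s) and (r or t)): β-rule — branch into not (p or s)  //  not (r or t).
              branch 2.1.1.1 (add not (p or s)):
                not (p or s): α-rule — add not p, not s.
                × closes — contains both p and not p.
              branch 2.1.1.2 (add not (r or t)):
                not (r or t): α-rule — add not r, not t.
                ○ open, literals {p=T, q=T, r=F, t=F}.
          branch 2.1.2 (add (q and not q)):
            (q and not q): α-rule — add q, not q.
            × closes — contains both q and not q.
      branch 2.2 (add not q):
        not not (not q implies (q and not q)): β-rule — branch into not not q  //  (q and not q).
          branch 2.2.1 (add not not q):
            × closes — contains both q and not q.
          branch 2.2.2 (add (q and not q)):
            (q and not q): α-rule — add q, not q.
            × closes — contains both q and not q.
6 branches closed, 9 open.
Each open branch fixes some atoms; the unmentioned ones are free. Counting distinct full assignments: branch {p=T, q=F, r=T} (s, t) contributes 4 new; branch {p=T, q=F, t=T} (r, s) contributes 2 new; branch {p=T, q=F, r=T, s=T} (t) contributes 0 new; branch {p=T, q=F, s=T, t=T} (r) contributes 0 new; branch {p=T, q=F, r=T} (s, t) contributes 0 new; branch {p=T, q=F, t=T} (r, s) contributes 0 new; branch {q=F, r=T, s=T} (p, t) contributes 2 new; branch {q=F, s=T, t=T} (p, r) contributes 1 new; branch {p=T, q=T, r=F, t=F} (s) contributes 2 new. Total: 11.

11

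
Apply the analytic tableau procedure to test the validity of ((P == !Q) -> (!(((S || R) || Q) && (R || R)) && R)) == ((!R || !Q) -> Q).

Assume the negation and expand:
Initial set: {!(((P == !Q) -> (!(((S || R) || Q) && (R || R)) && R)) == ((!R || !Q) -> Q))}.
!(((P == !Q) -> (!(((S || R) || Q) && (R || R)) && R)) == ((!R || !Q) -> Q)): β-rule — branch into ((P == !Q) -> (!(((S || R) || Q) && (R || R)) && R)), !((!R || !Q) -> Q)  //  !((P == !Q) -> (!(((S || R) || Q) && (R || R)) && R)), ((!R || !Q) -> Q).
  branch 1 (add ((P == !Q) -> (!(((S || R) || Q) && (R || R)) && R)), !((!R || !Q) -> Q)):
    !((!R || !Q) -> Q): α-rule — add (!R || !Q), !Q.
    ((P == !Q) -> (!(((S || R) || Q) && (R || R)) && R)): β-rule — branch into !(P == !Q)  //  (!(((S || R) || Q) && (R || R)) && R).
      branch 1.1 (add !(P == !Q)):
        (!R || !Q): β-rule — branch into !R  //  !Q.
          branch 1.1.1 (add !R):
            !(P == !Q): β-rule — branch into P, !!Q  //  !P, !Q.
              branch 1.1.1.1 (add P, !!Q):
                × closes — contains both Q and !Q.
              branch 1.1.1.2 (add !P, !Q):
                ○ open, literals {P=0, Q=0, R=0}.
          branch 1.1.2 (add !Q):
            !(P == !Q): β-rule — branch into P, !!Q  //  !P, !Q.
              branch 1.1.2.1 (add P, !!Q):
                × closes — contains both Q and !Q.
              branch 1.1.2.2 (add !P, !Q):
                ○ open, literals {P=0, Q=0}.
      branch 1.2 (add (!(((S || R) || Q) && (R || R)) && R)):
        (!(((S || R) || Q) && (R || R)) && R): α-rule — add !(((S || R) || Q) && (R || R)), R.
        (!R || !Q): β-rule — branch into !R  //  !Q.
          branch 1.2.1 (add !R):
            × closes — contains both R and !R.
          branch 1.2.2 (add !Q):
            !(((S || R) || Q) && (R || R)): β-rule — branch into !((S || R) || Q)  //  !(R || R).
              branch 1.2.2.1 (add !((S || R) || Q)):
                !((S || R) || Q): α-rule — add !(S || R), !Q.
                !(S || R): α-rule — add !S, !R.
                × closes — contains both R and !R.
              branch 1.2.2.2 (add !(R || R)):
                !(R || R): α-rule — add !R, !R.
                × closes — contains both R and !R.
  branch 2 (add !((P == !Q) -> (!(((S || R) || Q) && (R || R)) && R)), ((!R || !Q) -> Q)):
    !((P == !Q) -> (!(((S || R) || Q) && (R || R)) && R)): α-rule — add (P == !Q), !(!(((S || R) || Q) && (R || R)) && R).
    ((!R || !Q) -> Q): β-rule — branch into !(!R || !Q)  //  Q.
      branch 2.1 (add !(!R || !Q)):
        !(!R || !Q): α-rule — add !!R, !!Q.
        (P == !Q): β-rule — branch into P, !Q  //  !P, !!Q.
          branch 2.1.1 (add P, !Q):
            × closes — contains both Q and !Q.
          branch 2.1.2 (add !P, !!Q):
            !(!(((S || R) || Q) && (R || R)) && R): β-rule — branch into !!(((S || R) || Q) && (R || R))  //  !R.
              branch 2.1.2.1 (add !!(((S || R) || Q) && (R || R))):
                !!(((S || R) || Q) && (R || R)): α-rule — add ((S || R) || Q), (R || R).
                ((S || R) || Q): β-rule — branch into (S || R)  //  Q.
                  branch 2.1.2.1.1 (add (S || R)):
                    (R || R): β-rule — branch into R  //  R.
                      branch 2.1.2.1.1.1 (add R):
                        (S || R): β-rule — branch into S  //  R.
                          branch 2.1.2.1.1.1.1 (add S):
                            ○ open, literals {P=0, Q=1, R=1, S=1}.
                          branch 2.1.2.1.1.1.2 (add R):
                            ○ open, literals {P=0, Q=1, R=1}.
                      branch 2.1.2.1.1.2 (add R):
                        (S || R): β-rule — branch into S  //  R.
                          branch 2.1.2.1.1.2.1 (add S):
                            ○ open, literals {P=0, Q=1, R=1, S=1}.
                          branch 2.1.2.1.1.2.2 (add R):
                            ○ open, literals {P=0, Q=1, R=1}.
                  branch 2.1.2.1.2 (add Q):
                    (R || R): β-rule — branch into R  //  R.
                      branch 2.1.2.1.2.1 (add R):
                        ○ open, literals {P=0, Q=1, R=1}.
                      branch 2.1.2.1.2.2 (add R):
                        ○ open, literals {P=0, Q=1, R=1}.
              branch 2.1.2.2 (add !R):
                × closes — contains both R and !R.
      branch 2.2 (add Q):
        (P == !Q): β-rule — branch into P, !Q  //  !P, !!Q.
          branch 2.2.1 (add P, !Q):
            × closes — contains both Q and !Q.
          branch 2.2.2 (add !P, !!Q):
            !(!(((S || R) || Q) && (R || R)) && R): β-rule — branch into !!(((S || R) || Q) && (R || R))  //  !R.
              branch 2.2.2.1 (add !!(((S || R) || Q) && (R || R))):
                !!(((S || R) || Q) && (R || R)): α-rule — add ((S || R) || Q), (R || R).
                ((S || R) || Q): β-rule — branch into (S || R)  //  Q.
                  branch 2.2.2.1.1 (add (S || R)):
                    (R || R): β-rule — branch into R  //  R.
                      branch 2.2.2.1.1.1 (add R):
                        (S || R): β-rule — branch into S  //  R.
                          branch 2.2.2.1.1.1.1 (add S):
                            ○ open, literals {P=0, Q=1, R=1, S=1}.
                          branch 2.2.2.1.1.1.2 (add R):
                            ○ open, literals {P=0, Q=1, R=1}.
                      branch 2.2.2.1.1.2 (add R):
                        (S || R): β-rule — branch into S  //  R.
                          branch 2.2.2.1.1.2.1 (add S):
                            ○ open, literals {P=0, Q=1, R=1, S=1}.
                          branch 2.2.2.1.1.2.2 (add R):
                            ○ open, literals {P=0, Q=1, R=1}.
                  branch 2.2.2.1.2 (add Q):
                    (R || R): β-rule — branch into R  //  R.
                      branch 2.2.2.1.2.1 (add R):
                        ○ open, literals {P=0, Q=1, R=1}.
                      branch 2.2.2.1.2.2 (add R):
                        ○ open, literals {P=0, Q=1, R=1}.
              branch 2.2.2.2 (add !R):
                ○ open, literals {P=0, Q=1, R=0}.
8 branches closed, 15 open.
An open branch gives a countermodel: P=0, Q=0, R=0 (unmentioned atoms arbitrary); under it the original formula is false.

Not valid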